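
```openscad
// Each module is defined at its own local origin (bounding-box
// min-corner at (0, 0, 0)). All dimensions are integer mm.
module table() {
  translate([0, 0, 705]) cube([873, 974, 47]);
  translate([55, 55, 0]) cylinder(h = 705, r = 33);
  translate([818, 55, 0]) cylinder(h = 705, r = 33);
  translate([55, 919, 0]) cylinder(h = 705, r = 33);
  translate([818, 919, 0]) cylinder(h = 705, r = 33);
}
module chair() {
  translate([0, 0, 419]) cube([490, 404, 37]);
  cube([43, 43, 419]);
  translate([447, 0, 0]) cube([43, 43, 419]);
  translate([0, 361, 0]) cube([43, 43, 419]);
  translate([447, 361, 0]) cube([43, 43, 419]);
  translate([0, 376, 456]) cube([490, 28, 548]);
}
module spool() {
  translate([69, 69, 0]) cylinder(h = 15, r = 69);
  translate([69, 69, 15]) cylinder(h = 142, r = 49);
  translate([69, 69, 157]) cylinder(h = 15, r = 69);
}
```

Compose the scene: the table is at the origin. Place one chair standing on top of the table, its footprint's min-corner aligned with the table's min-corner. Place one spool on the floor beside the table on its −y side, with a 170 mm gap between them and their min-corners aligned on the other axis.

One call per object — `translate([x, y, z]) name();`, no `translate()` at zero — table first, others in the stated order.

table();
translate([0, 0, 752]) chair();
translate([0, -308, 0]) spool();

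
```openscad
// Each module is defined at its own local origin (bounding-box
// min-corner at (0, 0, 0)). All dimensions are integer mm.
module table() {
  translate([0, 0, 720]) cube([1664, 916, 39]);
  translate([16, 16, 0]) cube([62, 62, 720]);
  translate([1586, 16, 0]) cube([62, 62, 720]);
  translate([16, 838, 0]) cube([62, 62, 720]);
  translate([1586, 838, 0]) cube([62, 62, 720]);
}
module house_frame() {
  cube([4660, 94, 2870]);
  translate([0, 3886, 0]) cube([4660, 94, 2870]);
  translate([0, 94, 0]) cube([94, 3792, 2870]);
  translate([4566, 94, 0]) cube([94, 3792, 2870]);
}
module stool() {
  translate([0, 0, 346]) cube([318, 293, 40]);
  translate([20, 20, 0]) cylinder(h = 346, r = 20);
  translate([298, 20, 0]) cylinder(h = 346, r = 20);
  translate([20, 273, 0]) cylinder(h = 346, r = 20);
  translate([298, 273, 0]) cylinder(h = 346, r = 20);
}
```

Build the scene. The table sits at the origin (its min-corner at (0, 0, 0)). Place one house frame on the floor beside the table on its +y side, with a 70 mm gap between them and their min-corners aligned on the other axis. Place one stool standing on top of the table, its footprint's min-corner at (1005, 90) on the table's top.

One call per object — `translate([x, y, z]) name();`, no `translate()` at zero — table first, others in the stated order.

table();
translate([0, 986, 0]) house_frame();
translate([1005, 90, 759]) stool();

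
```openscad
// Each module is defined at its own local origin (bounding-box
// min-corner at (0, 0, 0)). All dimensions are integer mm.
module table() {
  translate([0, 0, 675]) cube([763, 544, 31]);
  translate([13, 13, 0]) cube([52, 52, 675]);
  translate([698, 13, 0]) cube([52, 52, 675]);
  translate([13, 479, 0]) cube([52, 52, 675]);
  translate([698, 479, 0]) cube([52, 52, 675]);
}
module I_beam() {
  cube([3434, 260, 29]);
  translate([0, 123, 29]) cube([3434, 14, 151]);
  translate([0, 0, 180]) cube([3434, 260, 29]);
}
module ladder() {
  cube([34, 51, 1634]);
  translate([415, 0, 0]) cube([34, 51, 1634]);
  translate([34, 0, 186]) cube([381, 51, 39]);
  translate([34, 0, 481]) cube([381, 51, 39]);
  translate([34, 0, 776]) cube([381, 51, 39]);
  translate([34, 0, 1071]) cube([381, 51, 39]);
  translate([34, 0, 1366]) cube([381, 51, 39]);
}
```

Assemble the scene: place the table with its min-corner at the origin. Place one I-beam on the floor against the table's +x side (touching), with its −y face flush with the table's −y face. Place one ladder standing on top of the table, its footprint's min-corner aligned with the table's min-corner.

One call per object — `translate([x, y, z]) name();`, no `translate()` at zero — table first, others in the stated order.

table();
translate([763, 0, 0]) I_beam();
translate([0, 0, 706]) ladder();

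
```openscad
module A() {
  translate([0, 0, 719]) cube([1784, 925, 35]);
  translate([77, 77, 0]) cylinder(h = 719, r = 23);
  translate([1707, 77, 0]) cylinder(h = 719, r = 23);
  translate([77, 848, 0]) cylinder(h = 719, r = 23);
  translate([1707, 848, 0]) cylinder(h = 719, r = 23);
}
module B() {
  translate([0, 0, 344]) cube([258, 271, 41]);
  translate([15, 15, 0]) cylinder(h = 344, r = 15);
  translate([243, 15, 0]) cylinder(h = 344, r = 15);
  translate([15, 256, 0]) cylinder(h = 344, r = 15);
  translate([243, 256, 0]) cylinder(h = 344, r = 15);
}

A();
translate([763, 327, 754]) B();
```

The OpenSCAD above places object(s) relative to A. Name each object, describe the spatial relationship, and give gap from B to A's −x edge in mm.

The stool's min-x is at 763; the table's min-x is 0; gap = 763 mm.

A is a table. B is a stool. The stool is on top of the table, centred. The gap from the stool to the table's −x edge is 763 mm.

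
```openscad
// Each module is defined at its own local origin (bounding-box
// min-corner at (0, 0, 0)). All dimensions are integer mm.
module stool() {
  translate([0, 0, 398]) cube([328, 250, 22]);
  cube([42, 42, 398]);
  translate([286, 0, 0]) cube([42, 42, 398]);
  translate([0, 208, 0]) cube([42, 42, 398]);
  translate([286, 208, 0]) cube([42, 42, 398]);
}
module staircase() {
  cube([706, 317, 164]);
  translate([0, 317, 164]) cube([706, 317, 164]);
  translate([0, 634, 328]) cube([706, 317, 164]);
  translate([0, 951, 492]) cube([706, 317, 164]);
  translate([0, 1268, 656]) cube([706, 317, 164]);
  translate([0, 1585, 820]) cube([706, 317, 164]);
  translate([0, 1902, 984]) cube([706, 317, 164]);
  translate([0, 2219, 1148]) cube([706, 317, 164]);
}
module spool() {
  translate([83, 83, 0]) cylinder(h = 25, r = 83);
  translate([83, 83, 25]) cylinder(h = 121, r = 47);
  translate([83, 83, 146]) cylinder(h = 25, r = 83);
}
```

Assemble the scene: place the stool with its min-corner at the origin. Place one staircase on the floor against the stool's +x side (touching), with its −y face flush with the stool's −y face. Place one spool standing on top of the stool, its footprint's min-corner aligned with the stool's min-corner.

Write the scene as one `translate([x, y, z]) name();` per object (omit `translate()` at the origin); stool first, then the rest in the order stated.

stool();
translate([328, 0, 0]) staircase();
translate([0, 0, 420]) spool();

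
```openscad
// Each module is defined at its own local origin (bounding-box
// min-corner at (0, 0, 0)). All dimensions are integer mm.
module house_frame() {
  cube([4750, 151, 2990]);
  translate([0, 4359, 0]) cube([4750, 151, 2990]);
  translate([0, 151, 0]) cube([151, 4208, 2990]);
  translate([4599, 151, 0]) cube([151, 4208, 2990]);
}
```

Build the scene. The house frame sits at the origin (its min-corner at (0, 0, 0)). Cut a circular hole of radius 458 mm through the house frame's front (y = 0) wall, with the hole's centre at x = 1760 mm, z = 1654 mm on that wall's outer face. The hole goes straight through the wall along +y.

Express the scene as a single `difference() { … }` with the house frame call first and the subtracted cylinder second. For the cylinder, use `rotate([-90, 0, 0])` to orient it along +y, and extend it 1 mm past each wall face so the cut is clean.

difference() {
  house_frame();
  translate([1760, -1, 1654]) rotate([-90, 0, 0]) cylinder(h = 153, r = 458);
}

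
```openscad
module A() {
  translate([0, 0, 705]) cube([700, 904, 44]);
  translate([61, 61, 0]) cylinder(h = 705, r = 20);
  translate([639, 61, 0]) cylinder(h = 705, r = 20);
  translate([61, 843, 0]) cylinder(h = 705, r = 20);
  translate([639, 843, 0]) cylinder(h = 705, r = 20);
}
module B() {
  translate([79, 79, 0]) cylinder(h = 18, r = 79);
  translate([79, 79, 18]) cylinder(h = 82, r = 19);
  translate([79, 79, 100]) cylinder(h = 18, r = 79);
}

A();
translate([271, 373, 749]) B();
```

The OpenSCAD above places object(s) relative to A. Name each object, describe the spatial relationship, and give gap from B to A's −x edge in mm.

A is a table. B is a spool. The spool is on top of the table, centred. The gap from the spool to the table's −x edge is 271 mm.

The spool's min-x is at 271; the table's min-x is 0; gap = 271 mm.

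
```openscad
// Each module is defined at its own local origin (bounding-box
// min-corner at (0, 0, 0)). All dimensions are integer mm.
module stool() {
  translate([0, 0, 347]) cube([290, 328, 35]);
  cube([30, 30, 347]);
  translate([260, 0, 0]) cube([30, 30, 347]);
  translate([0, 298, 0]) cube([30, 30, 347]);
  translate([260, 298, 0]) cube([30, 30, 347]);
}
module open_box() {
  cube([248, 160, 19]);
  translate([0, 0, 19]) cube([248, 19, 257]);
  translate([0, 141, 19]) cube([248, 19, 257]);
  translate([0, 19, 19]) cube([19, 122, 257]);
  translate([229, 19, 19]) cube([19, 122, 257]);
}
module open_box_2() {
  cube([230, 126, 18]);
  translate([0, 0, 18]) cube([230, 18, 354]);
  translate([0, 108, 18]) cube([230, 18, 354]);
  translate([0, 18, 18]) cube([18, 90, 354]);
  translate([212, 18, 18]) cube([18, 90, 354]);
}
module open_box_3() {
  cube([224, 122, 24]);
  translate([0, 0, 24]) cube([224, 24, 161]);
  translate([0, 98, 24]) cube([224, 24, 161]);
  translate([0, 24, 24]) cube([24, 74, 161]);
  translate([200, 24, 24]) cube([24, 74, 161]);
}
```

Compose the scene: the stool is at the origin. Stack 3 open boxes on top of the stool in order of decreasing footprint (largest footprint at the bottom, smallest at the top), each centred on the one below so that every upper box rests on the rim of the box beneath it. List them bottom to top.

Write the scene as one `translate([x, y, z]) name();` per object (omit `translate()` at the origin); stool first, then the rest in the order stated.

stool();
translate([21, 84, 382]) open_box();
translate([30, 101, 658]) open_box_2();
translate([33, 103, 1030]) open_box_3();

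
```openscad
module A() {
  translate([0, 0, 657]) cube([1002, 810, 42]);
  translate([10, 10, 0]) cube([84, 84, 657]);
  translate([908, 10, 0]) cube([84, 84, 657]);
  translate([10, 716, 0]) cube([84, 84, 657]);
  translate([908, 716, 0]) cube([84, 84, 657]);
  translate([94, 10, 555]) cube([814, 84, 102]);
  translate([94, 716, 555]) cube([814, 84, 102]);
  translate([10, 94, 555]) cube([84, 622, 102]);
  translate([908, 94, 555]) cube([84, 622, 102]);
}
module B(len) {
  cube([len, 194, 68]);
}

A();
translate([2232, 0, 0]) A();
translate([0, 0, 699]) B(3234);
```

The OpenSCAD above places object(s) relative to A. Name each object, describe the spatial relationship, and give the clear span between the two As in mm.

A is a table. B is a beam. A beam spans the tops of two tables. The clear span between the two tables is 1230 mm.

Second table starts at x = 2232; first ends at x = 1002; clear span = 2232 − 1002 = 1230 mm.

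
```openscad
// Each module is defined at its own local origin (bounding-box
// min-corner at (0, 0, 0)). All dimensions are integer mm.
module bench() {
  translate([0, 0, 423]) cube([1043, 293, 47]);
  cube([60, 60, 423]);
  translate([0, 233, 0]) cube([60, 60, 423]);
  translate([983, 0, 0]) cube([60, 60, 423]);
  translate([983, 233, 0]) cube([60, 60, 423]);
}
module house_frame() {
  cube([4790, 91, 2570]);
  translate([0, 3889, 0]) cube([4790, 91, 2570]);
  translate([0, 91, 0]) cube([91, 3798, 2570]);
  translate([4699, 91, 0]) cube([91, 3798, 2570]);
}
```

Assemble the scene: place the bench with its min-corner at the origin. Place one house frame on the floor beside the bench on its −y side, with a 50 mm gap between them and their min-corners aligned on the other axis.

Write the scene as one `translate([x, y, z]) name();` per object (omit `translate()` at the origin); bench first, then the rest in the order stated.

bench();
translate([0, -4030, 0]) house_frame();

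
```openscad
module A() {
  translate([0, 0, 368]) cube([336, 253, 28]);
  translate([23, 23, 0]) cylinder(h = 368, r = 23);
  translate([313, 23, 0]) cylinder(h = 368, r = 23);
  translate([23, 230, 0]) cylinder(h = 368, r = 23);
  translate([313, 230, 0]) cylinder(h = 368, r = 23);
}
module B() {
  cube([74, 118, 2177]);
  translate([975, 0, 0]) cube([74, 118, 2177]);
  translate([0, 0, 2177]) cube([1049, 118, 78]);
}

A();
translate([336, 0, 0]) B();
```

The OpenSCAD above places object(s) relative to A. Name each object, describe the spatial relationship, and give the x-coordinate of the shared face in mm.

A is a stool. B is a door frame. The door frame is against the stool's +x side, with their −y faces flush. The x-coordinate of the shared face is 336 mm.

The stool's +x face and the door frame's −x face are both at x = 336 mm.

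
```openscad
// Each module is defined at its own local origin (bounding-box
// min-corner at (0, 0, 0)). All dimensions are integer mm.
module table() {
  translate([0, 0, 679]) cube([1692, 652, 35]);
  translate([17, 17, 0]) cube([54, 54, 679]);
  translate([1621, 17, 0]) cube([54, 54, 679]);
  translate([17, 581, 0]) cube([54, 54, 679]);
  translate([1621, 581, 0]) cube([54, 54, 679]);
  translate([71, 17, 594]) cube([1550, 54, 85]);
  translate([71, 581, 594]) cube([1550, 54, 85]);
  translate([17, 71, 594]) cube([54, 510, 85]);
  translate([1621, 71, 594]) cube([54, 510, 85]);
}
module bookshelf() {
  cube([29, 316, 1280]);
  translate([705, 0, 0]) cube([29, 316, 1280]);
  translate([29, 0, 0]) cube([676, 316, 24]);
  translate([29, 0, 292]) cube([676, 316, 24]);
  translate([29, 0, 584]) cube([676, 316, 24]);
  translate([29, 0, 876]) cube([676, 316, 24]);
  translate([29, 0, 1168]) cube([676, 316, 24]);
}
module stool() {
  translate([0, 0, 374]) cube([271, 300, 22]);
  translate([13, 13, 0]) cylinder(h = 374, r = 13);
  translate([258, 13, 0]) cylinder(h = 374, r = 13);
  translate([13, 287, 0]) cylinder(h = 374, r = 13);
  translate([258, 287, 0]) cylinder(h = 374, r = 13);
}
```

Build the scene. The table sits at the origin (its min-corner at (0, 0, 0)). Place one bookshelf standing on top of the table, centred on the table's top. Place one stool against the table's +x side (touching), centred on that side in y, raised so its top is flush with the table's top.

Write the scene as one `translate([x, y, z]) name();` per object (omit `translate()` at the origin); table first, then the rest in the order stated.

table();
translate([479, 168, 714]) bookshelf();
translate([1692, 176, 318]) stool();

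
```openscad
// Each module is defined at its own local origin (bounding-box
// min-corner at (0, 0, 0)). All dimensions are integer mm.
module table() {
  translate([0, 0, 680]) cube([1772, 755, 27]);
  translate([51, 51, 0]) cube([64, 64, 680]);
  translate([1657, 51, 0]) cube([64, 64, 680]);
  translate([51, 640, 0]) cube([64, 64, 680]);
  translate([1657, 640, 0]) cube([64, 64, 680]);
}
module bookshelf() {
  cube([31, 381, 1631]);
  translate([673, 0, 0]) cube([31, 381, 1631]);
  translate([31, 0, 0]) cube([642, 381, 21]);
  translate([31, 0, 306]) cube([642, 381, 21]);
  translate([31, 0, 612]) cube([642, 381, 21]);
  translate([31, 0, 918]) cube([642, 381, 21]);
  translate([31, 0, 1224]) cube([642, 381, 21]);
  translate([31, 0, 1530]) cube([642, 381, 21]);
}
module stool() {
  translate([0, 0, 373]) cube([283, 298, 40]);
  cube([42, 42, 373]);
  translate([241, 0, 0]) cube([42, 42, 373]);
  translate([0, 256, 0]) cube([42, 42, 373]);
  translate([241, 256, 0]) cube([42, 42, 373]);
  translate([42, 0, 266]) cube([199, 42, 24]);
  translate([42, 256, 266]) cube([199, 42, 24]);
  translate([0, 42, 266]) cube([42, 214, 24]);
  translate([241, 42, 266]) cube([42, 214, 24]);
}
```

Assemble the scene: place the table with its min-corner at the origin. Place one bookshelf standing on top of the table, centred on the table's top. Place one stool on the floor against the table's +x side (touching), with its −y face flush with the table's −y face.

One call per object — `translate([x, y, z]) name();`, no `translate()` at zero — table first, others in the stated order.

table();
translate([534, 187, 707]) bookshelf();
translate([1772, 0, 0]) stool();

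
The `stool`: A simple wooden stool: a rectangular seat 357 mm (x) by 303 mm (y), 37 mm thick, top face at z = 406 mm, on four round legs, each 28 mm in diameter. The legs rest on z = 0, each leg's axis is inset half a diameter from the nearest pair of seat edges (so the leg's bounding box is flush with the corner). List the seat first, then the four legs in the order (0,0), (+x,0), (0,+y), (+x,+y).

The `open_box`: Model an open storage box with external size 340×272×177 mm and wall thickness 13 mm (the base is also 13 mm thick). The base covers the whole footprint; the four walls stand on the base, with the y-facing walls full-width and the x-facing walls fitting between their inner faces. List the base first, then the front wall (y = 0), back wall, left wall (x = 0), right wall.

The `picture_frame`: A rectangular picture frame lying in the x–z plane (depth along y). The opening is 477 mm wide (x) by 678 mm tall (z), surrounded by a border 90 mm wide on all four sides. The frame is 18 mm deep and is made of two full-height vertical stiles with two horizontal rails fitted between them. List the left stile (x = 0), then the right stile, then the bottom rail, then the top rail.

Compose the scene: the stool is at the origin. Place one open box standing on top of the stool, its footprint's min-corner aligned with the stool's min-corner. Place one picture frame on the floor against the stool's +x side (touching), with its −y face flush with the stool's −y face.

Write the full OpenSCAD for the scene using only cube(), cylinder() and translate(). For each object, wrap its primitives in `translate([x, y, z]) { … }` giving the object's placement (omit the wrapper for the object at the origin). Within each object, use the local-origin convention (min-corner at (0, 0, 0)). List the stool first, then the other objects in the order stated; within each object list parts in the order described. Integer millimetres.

translate([0, 0, 369]) cube([357, 303, 37]);
translate([14, 14, 0]) cylinder(h = 369, r = 14);
translate([343, 14, 0]) cylinder(h = 369, r = 14);
translate([14, 289, 0]) cylinder(h = 369, r = 14);
translate([343, 289, 0]) cylinder(h = 369, r = 14);
translate([0, 0, 406]) {
  cube([340, 272, 13]);
  translate([0, 0, 13]) cube([340, 13, 164]);
  translate([0, 259, 13]) cube([340, 13, 164]);
  translate([0, 13, 13]) cube([13, 246, 164]);
  translate([327, 13, 13]) cube([13, 246, 164]);
}
translate([357, 0, 0]) {
  cube([90, 18, 858]);
  translate([567, 0, 0]) cube([90, 18, 858]);
  translate([90, 0, 0]) cube([477, 18, 90]);
  translate([90, 0, 768]) cube([477, 18, 90]);
}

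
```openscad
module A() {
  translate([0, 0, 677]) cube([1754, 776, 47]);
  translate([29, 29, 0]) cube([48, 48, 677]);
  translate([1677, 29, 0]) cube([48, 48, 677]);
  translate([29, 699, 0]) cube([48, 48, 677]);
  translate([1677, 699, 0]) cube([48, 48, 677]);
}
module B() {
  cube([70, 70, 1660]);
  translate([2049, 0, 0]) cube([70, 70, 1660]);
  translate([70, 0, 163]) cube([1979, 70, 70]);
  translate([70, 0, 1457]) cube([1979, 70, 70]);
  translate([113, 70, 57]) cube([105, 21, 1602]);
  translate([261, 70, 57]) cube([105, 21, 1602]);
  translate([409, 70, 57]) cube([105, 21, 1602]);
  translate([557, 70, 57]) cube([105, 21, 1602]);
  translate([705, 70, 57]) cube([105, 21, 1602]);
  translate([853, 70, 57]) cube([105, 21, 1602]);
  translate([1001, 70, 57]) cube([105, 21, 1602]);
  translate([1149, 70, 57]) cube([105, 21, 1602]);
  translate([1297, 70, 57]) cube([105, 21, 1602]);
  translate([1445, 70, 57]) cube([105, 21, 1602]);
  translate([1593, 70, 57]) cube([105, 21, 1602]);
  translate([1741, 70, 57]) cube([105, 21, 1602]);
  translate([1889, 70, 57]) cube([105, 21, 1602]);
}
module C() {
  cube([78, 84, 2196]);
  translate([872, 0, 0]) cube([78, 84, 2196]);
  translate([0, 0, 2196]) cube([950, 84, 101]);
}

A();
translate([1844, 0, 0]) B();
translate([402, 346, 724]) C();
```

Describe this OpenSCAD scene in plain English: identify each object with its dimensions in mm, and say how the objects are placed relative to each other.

A is a table: top 1754 mm (x) × 776 mm (y), 47 mm thick, upper face at z = 724 mm, on four 48×48 mm square legs, each inset 29 mm from the nearest pair of top edges, running from z = 0 to the bottom of the top.

B is a fence section. Two 70×70 mm posts, 1660 mm tall, stand on the floor with a clear span of 1979 mm between their inner faces. Two horizontal rails of 70×70 mm section span the gap between the posts with their undersides at z = 163 mm and z = 1457 mm, flush with the posts' −y face. 13 pickets, each 105 mm wide, 21 mm thick and 1602 mm tall, are fixed to the +y face of the rails with their bottoms at z = 57 mm, evenly spaced across the span with equal gaps (rounded down to the nearest mm) at the −x end and between each pair — any rounding remainder accumulates at the +x end.

C is a rectangular door frame: two vertical jambs of 78×84 mm section, 2196 mm tall, with a clear opening 794 mm wide between their inner faces. A header 101 mm tall and 84 mm deep lies on top of the jambs and spans the full outside width.

The fence section is on the floor beside the table on its +x side. The door frame is on top of the table, centred.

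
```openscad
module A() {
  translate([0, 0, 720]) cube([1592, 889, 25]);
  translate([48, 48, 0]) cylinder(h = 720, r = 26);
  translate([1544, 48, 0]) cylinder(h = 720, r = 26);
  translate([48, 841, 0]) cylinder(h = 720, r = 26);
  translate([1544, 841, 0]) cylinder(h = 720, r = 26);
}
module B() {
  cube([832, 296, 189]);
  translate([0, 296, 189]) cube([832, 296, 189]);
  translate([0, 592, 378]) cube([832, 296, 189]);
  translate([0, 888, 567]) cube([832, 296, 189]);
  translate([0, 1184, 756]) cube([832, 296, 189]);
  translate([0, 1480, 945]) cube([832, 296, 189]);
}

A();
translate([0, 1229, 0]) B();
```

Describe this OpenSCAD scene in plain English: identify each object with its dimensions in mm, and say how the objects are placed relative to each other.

A is a table with a 1592×889 mm rectangular top, 25 mm thick, top surface at z = 745 mm, supported by four round legs of 52 mm diameter, each leg's bounding box inset 22 mm from the nearest pair of top edges, running from the floor.

B is a straight staircase of 6 solid steps. Each step is 832 mm wide (x), 296 mm deep (y, the going) and 189 mm tall (the rise). The first step rests on the floor; each subsequent step sits one going further in +y and one rise higher in +z, directly behind and above the previous step with no overlap.

The staircase is on the floor beside the table on its +y side.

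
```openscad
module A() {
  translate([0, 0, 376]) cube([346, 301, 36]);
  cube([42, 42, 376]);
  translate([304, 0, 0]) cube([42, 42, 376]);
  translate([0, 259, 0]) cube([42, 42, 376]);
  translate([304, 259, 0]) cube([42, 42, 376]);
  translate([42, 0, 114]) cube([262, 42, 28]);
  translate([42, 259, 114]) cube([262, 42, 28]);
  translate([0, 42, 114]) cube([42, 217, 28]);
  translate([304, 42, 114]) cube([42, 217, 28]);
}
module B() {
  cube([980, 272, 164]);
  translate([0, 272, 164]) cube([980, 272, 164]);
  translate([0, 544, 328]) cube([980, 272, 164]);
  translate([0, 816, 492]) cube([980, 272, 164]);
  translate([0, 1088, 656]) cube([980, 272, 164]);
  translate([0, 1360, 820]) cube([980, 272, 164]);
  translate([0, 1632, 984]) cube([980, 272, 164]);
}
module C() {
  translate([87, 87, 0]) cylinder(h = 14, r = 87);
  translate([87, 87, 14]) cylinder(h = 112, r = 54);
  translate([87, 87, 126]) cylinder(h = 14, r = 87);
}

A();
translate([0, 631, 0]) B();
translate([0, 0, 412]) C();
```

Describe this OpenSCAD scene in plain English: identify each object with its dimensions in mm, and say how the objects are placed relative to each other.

A is a simple wooden stool: a rectangular seat 346 mm (x) by 301 mm (y), 36 mm thick, top face at z = 412 mm, on four square legs, each 42×42 mm in cross-section. The legs rest on z = 0, each flush with a corner of the seat. Four stretchers, 42 mm wide and 28 mm tall, connect adjacent legs with their undersides at z = 114 mm, each running between the inner faces of the legs it joins and aligned with the legs' outer faces on the other axis.

B is a straight staircase of 7 solid steps. Each step is 980 mm wide (x), 272 mm deep (y, the going) and 164 mm tall (the rise). The first step rests on the floor; each subsequent step sits one going further in +y and one rise higher in +z, directly behind and above the previous step with no overlap.

C is a spool: two coaxial disc flanges of radius 87 mm and thickness 14 mm, joined by a core cylinder of radius 54 mm and height 112 mm. The lower flange rests on z = 0 and the three cylinders share a vertical axis.

The staircase is on the floor beside the stool on its +y side. The spool is on top of the stool.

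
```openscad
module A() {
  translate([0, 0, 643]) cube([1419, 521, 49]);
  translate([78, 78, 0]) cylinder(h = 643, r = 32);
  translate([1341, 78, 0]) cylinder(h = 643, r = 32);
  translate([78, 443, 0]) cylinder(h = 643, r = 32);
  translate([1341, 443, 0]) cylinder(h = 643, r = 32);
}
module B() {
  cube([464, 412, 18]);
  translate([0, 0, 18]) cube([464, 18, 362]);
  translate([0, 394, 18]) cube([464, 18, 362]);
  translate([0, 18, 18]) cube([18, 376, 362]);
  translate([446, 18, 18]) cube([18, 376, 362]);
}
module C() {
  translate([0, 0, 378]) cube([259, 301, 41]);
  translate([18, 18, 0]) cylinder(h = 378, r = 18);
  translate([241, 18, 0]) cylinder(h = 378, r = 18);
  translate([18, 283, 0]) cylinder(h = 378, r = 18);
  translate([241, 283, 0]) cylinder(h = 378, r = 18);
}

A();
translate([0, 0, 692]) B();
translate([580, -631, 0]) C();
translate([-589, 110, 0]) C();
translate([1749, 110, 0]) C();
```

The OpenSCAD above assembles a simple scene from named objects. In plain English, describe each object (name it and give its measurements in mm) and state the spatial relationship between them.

A is a table with a 1419×521 mm rectangular top, 49 mm thick, top surface at z = 692 mm, supported by four round legs of 64 mm diameter, each leg's bounding box inset 46 mm from the nearest pair of top edges, running from the floor.

B is an open-topped rectangular box: outside dimensions 464×412×380 mm, with a uniform wall and base thickness of 18 mm. The base is a full 464×412 slab on the floor; four walls sit on top of the base. The front and back walls (the −y and +y sides) span the full width; the two side walls fit between them.

C is a simple wooden stool: a rectangular seat 259 mm (x) by 301 mm (y), 41 mm thick, top face at z = 419 mm, on four round legs, each 36 mm in diameter. The legs rest on z = 0, each leg's axis is inset half a diameter from the nearest pair of seat edges (so the leg's bounding box is flush with the corner).

The open box is on top of the table. Three stools sit around the table at the −y, −x, +x sides.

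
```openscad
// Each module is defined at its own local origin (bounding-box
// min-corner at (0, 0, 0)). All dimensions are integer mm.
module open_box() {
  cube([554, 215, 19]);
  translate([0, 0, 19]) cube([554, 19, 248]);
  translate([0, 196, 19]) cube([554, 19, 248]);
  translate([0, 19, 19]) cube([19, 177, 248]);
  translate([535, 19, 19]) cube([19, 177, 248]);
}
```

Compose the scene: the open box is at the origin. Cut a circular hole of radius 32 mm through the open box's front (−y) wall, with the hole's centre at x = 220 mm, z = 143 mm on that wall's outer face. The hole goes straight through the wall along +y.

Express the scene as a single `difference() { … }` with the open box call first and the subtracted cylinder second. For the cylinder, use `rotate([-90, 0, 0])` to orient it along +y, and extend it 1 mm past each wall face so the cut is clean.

difference() {
  open_box();
  translate([220, -1, 143]) rotate([-90, 0, 0]) cylinder(h = 21, r = 32);
}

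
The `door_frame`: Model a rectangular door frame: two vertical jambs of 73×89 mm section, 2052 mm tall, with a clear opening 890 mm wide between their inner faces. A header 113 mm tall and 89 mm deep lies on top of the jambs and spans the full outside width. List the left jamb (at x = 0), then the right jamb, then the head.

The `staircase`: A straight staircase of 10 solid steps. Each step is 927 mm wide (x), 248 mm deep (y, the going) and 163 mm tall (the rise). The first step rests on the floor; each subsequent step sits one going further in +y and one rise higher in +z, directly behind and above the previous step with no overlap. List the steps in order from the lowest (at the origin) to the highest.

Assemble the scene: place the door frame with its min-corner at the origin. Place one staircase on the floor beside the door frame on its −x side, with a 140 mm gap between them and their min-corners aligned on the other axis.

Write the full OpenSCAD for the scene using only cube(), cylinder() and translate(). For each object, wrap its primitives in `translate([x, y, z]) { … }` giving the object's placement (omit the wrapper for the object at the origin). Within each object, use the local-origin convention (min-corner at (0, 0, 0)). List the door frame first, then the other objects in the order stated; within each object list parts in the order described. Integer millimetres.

cube([73, 89, 2052]);
translate([963, 0, 0]) cube([73, 89, 2052]);
translate([0, 0, 2052]) cube([1036, 89, 113]);
translate([-1067, 0, 0]) {
  cube([927, 248, 163]);
  translate([0, 248, 163]) cube([927, 248, 163]);
  translate([0, 496, 326]) cube([927, 248, 163]);
  translate([0, 744, 489]) cube([927, 248, 163]);
  translate([0, 992, 652]) cube([927, 248, 163]);
  translate([0, 1240, 815]) cube([927, 248, 163]);
  translate([0, 1488, 978]) cube([927, 248, 163]);
  translate([0, 1736, 1141]) cube([927, 248, 163]);
  translate([0, 1984, 1304]) cube([927, 248, 163]);
  translate([0, 2232, 1467]) cube([927, 248, 163]);
}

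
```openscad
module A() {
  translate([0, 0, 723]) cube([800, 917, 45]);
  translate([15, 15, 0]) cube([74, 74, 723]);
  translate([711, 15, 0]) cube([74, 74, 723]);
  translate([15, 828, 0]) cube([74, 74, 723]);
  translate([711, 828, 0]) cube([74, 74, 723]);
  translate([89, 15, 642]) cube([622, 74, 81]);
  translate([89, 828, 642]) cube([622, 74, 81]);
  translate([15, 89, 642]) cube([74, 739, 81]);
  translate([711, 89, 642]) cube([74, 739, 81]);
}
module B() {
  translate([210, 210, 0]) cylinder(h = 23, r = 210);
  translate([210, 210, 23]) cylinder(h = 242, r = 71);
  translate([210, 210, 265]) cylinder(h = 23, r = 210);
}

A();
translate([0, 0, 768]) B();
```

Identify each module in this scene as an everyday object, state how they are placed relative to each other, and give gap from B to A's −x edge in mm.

The spool's min-x is at 0; the table's min-x is 0; gap = 0 mm.

A is a table. B is a spool. The spool is on top of the table. The gap from the spool to the table's −x edge is 0 mm.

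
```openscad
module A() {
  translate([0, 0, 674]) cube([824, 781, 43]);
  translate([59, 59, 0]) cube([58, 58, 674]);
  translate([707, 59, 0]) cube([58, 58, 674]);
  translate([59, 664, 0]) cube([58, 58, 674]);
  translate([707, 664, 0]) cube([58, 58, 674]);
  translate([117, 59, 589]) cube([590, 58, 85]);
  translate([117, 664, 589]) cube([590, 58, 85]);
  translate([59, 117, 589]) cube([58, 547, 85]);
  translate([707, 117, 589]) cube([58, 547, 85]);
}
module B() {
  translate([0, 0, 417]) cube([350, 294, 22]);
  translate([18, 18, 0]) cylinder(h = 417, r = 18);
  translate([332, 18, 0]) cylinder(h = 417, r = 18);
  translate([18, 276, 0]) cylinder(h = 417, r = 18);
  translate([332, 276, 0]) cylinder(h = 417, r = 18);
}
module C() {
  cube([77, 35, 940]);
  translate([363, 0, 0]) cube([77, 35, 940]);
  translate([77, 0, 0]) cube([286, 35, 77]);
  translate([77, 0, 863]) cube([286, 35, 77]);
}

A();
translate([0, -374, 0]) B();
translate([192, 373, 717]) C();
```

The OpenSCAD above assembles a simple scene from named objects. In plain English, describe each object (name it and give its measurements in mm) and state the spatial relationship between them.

A is a table with a 824×781 mm rectangular top, 43 mm thick, top surface at z = 717 mm, supported by four 58×58 mm square legs, each inset 59 mm from the nearest pair of top edges, running from the floor. Four apron rails, 58 mm thick and 85 mm tall, run between adjacent legs with their top edges flush with the underside of the top and their outer faces flush with the legs' outer faces.

B is a four-legged stool. The seat is a 350×294×22 mm slab whose top surface is at z = 439 mm; four round legs, each 36 mm in diameter, run from the floor (z = 0) to the underside of the seat, each leg's axis is inset half a diameter from the nearest pair of seat edges (so the leg's bounding box is flush with the corner).

C is a rectangular picture frame lying in the x–z plane (depth along y). The opening is 286 mm wide (x) by 786 mm tall (z), surrounded by a border 77 mm wide on all four sides. The frame is 35 mm deep and is made of two full-height vertical stiles with two horizontal rails fitted between them.

The stool is on the floor beside the table on its −y side. The picture frame is on top of the table, centred.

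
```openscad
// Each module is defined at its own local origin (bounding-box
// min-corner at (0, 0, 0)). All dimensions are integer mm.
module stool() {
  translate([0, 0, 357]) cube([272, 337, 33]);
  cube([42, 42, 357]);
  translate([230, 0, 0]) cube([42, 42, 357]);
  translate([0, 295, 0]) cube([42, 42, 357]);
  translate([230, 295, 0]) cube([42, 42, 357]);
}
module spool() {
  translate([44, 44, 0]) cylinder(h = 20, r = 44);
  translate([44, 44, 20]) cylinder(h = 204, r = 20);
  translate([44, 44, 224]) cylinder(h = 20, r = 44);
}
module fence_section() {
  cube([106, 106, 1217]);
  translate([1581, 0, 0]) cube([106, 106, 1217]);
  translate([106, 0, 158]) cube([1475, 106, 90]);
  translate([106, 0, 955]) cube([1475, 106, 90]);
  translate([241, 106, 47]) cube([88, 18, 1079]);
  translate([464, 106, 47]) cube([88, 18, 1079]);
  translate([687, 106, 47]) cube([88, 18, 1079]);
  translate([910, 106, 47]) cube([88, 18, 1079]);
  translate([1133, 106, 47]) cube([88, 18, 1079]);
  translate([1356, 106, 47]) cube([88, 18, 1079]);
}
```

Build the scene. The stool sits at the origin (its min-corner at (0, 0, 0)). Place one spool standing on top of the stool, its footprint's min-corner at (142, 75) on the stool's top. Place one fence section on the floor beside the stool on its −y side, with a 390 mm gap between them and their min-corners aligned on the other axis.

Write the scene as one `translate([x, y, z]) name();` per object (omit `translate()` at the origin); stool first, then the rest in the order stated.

stool();
translate([142, 75, 390]) spool();
translate([0, -514, 0]) fence_section();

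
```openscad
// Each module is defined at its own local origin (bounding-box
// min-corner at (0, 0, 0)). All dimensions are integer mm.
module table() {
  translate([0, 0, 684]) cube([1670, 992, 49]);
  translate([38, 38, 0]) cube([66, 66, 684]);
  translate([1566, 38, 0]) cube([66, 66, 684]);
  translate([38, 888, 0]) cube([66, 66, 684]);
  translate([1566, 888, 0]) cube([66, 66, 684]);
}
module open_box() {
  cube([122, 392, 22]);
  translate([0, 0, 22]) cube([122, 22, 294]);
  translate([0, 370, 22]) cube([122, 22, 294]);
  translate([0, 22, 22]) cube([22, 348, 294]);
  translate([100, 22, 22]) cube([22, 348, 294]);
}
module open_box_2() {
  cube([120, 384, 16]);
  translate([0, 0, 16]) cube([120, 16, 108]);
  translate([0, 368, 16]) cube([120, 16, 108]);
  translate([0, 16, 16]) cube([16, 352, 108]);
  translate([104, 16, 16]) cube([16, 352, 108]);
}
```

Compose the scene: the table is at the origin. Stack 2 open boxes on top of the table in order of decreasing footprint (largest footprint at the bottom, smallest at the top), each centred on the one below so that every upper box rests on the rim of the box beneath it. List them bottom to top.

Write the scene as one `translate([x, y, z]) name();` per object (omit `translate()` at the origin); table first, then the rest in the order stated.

table();
translate([774, 300, 733]) open_box();
translate([775, 304, 1049]) open_box_2();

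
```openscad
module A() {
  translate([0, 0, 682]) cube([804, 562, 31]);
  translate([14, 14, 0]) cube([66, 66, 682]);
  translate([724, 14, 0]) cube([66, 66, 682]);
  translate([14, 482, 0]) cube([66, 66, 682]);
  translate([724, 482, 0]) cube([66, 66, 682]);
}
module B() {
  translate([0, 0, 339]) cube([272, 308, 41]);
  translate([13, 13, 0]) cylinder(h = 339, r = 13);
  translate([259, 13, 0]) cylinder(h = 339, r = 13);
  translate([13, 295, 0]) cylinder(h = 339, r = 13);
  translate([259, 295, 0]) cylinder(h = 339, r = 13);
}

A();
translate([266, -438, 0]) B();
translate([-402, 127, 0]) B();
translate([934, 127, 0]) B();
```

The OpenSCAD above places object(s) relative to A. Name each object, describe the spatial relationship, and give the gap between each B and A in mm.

Each stool's nearest face is 130 mm from the table's bounding box.

A is a table. B is a stool. Three stools sit around the table at the −y, −x, +x sides. The gap between each stool and the table is 130 mm.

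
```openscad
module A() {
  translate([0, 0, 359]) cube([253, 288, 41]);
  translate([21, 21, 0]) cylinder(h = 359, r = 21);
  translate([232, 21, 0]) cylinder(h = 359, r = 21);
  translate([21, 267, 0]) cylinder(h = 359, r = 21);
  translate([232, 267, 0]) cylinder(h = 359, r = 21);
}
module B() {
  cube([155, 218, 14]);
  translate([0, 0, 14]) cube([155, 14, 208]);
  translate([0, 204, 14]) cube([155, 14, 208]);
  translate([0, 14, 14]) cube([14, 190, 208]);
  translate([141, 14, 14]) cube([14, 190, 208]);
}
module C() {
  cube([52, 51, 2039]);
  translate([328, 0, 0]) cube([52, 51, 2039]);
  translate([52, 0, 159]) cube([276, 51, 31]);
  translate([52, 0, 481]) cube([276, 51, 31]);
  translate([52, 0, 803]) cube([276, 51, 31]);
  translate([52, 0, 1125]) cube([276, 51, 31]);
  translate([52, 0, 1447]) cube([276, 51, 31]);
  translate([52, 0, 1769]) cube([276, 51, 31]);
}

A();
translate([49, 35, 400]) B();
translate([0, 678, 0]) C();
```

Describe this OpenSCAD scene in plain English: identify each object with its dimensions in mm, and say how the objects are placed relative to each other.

A is a four-legged stool. The seat is a 253×288×41 mm slab whose top surface is at z = 400 mm; four round legs, each 42 mm in diameter, run from the floor (z = 0) to the underside of the seat, each leg's axis is inset half a diameter from the nearest pair of seat edges (so the leg's bounding box is flush with the corner).

B is an open storage box with external size 155×218×222 mm and wall thickness 14 mm (the base is also 14 mm thick). The base covers the whole footprint; the four walls stand on the base, with the y-facing walls full-width and the x-facing walls fitting between their inner faces.

C is a straight ladder. Two 52×51 mm vertical rails, 2039 mm tall, stand 380 mm apart (outside-to-outside) with their front faces coplanar on the −y side. 6 rungs, each 51 mm deep and 31 mm tall, span between the inner faces of the rails, front faces flush with the rails. The lowest rung's underside is at z = 159 mm and rungs are spaced 322 mm apart (underside to underside).

The open box is on top of the stool, centred. The ladder is on the floor beside the stool on its +y side.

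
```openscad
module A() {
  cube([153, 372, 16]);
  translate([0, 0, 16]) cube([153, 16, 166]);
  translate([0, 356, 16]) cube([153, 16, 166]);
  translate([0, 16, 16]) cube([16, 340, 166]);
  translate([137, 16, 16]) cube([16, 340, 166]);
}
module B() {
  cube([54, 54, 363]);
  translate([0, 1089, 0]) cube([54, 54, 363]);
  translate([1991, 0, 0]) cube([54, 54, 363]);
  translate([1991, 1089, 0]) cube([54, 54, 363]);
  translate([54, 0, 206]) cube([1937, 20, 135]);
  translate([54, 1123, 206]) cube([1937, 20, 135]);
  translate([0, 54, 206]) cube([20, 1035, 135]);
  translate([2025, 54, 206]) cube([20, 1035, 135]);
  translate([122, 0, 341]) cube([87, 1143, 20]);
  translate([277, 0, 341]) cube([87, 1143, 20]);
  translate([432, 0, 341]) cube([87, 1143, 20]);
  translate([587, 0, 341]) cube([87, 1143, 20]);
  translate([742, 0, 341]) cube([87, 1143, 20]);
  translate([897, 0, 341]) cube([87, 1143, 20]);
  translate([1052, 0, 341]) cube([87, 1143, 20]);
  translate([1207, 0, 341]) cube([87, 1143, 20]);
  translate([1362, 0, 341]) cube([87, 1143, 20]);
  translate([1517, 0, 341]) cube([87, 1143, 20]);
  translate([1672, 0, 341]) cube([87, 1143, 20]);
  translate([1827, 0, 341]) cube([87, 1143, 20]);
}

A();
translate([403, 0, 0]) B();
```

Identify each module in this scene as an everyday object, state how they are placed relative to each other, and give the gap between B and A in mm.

A is an open box. B is a bed frame. The bed frame is on the floor beside the open box on its +x side. The gap between the bed frame and the open box is 250 mm.

The bed frame's nearest face is 250 mm from the open box's +x face.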